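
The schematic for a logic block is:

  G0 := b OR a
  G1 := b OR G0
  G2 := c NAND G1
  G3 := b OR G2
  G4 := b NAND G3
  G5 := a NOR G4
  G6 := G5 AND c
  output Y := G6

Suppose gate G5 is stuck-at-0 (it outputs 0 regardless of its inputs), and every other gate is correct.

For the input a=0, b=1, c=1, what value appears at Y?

0

Propagate with G5 forced: G0=1, G1=1, G2=0, G3=1, G4=0, G5=0 [stuck-at-0], G6=0.
So Y = 0. (Without the fault it would be 1.)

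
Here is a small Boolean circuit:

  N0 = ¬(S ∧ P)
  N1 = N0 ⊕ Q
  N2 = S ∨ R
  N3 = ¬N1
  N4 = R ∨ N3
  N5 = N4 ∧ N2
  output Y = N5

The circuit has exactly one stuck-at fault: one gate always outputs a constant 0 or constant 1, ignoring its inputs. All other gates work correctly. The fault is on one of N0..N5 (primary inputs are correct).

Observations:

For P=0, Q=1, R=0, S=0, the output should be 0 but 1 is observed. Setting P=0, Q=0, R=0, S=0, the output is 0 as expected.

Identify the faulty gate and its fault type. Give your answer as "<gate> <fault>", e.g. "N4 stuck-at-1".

N2 stuck-at-1

Fault-free values for test 1 (P=0, Q=1, R=0, S=0): N0=1, N1=0, N2=0, N3=1, N4=1, N5=0, giving Y=0. Observed 1.
Test 1: faults giving observed 1 are {N2 stuck-at-1, N5 stuck-at-1}.
Test 2 (P=0, Q=0, R=0, S=0): fault-free N0=1, N1=1, N2=0, N3=0, N4=0, N5=0 → 0; observed 0. Eliminates N5 stuck-at-1.
Only N2 stuck-at-1 is consistent with every test.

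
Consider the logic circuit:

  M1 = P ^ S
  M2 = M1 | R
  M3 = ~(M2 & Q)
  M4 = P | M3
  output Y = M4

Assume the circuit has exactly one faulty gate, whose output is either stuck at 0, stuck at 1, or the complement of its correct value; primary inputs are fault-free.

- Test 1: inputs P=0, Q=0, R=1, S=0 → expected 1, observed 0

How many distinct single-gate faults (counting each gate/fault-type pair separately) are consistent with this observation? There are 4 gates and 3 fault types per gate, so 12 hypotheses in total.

4

Fault-free: M1=0, M2=1, M3=1, M4=1 → 1. Observed 0.
  M1 stuck-at-0: output 1 ✗
  M1 stuck-at-1: output 1 ✗
  M1 inverted output: output 1 ✗
  M2 stuck-at-0: output 1 ✗
  M2 stuck-at-1: output 1 ✗
  M2 inverted output: output 1 ✗
  M3 stuck-at-0: output 0 ✓
  M3 stuck-at-1: output 1 ✗
  M3 inverted output: output 0 ✓
  M4 stuck-at-0: output 0 ✓
  M4 stuck-at-1: output 1 ✗
  M4 inverted output: output 0 ✓
Consistent faults: {M3 stuck-at-0, M3 inverted output, M4 stuck-at-0, M4 inverted output} — 4 in all.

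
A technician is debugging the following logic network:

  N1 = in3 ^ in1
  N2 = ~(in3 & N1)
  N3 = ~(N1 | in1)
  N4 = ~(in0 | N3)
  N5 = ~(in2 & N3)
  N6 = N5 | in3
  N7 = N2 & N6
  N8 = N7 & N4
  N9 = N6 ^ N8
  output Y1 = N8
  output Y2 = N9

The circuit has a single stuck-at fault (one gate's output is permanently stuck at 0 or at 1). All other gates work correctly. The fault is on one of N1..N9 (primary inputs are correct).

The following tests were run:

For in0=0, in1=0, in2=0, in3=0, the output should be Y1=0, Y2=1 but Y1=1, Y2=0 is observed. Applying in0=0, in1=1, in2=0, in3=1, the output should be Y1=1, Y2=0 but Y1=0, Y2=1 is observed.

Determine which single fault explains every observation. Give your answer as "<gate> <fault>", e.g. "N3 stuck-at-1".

N1 stuck-at-1

Fault-free values for test 1 (in0=0, in1=0, in2=0, in3=0): N1=0, N2=1, N3=1, N4=0, N5=1, N6=1, N7=1, N8=0, N9=1, giving Y1=0, Y2=1. Observed Y1=1, Y2=0.
Test 1: faults giving observed Y1=1, Y2=0 are {N1 stuck-at-1, N3 stuck-at-0, N4 stuck-at-1, N8 stuck-at-1}.
Test 2 (in0=0, in1=1, in2=0, in3=1): fault-free N1=0, N2=1, N3=0, N4=1, N5=1, N6=1, N7=1, N8=1, N9=0 → Y1=1, Y2=0; observed Y1=0, Y2=1. Eliminates N3 stuck-at-0, N4 stuck-at-1, N8 stuck-at-1.
Only N1 stuck-at-1 is consistent with every test.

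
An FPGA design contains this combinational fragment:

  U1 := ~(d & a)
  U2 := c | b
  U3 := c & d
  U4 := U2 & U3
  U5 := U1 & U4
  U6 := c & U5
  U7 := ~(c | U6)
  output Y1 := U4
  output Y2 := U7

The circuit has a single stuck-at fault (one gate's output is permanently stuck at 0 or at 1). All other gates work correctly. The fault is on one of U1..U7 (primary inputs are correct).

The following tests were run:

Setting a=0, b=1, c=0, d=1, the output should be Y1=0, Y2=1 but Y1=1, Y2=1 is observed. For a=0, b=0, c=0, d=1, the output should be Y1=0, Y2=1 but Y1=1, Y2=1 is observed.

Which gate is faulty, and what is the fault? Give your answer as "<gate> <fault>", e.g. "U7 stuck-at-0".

U4 stuck-at-1

Fault-free values for test 1 (a=0, b=1, c=0, d=1): U1=1, U2=1, U3=0, U4=0, U5=0, U6=0, U7=1, giving Y1=0, Y2=1. Observed Y1=1, Y2=1.
Test 1: faults giving observed Y1=1, Y2=1 are {U3 stuck-at-1, U4 stuck-at-1}.
Test 2 (a=0, b=0, c=0, d=1): fault-free U1=1, U2=0, U3=0, U4=0, U5=0, U6=0, U7=1 → Y1=0, Y2=1; observed Y1=1, Y2=1. Eliminates U3 stuck-at-1.
Only U4 stuck-at-1 is consistent with every test.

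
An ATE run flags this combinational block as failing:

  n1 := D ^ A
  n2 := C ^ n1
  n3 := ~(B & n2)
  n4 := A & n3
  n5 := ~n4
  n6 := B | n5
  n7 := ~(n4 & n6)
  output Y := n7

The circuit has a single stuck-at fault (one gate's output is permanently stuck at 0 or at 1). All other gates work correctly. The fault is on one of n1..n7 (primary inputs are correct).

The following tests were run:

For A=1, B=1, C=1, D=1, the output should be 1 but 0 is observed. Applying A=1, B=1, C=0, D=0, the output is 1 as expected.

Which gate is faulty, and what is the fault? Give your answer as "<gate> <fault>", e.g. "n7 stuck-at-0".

Fault-free values for test 1 (A=1, B=1, C=1, D=1): n1=0, n2=1, n3=0, n4=0, n5=1, n6=1, n7=1, giving Y=1. Observed 0.
Test 1: faults giving observed 0 are {n1 stuck-at-1, n2 stuck-at-0, n3 stuck-at-1, n4 stuck-at-1, n7 stuck-at-0}.
Test 2 (A=1, B=1, C=0, D=0): fault-free n1=1, n2=1, n3=0, n4=0, n5=1, n6=1, n7=1 → 1; observed 1. Eliminates n2 stuck-at-0, n3 stuck-at-1, n4 stuck-at-1, n7 stuck-at-0.
Only n1 stuck-at-1 is consistent with every test.

n1 stuck-at-1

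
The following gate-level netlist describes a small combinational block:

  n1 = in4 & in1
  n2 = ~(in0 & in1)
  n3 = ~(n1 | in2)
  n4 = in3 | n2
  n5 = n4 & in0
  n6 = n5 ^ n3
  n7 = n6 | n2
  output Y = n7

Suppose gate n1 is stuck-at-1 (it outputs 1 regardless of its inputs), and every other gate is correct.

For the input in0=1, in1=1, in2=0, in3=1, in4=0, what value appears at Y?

1

Propagate with n1 forced: n1=1 [stuck-at-1], n2=0, n3=0, n4=1, n5=1, n6=1, n7=1.
So Y = 1. (Without the fault it would be 0.)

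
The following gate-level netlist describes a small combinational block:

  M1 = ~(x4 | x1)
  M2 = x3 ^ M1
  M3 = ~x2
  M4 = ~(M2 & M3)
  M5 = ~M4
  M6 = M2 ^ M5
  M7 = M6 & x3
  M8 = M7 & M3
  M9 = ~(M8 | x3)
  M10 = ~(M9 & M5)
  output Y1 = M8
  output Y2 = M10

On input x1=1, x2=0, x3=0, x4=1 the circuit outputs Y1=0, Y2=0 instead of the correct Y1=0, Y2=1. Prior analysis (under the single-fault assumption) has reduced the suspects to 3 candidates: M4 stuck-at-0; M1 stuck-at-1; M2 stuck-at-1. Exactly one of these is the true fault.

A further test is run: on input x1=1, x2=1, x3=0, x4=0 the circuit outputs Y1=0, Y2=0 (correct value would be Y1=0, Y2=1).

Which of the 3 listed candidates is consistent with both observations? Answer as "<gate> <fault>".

Evaluate each candidate on input x1=1, x2=1, x3=0, x4=0:
  M4 stuck-at-0: M1=0, M2=0, M3=0, M4=0 [stuck-at-0], M5=1, M6=1, M7=0, M8=0, M9=1, M10=0 → Y1=0, Y2=0 — matches
  M1 stuck-at-1: M1=1 [stuck-at-1], M2=1, M3=0, M4=1, M5=0, M6=1, M7=0, M8=0, M9=1, M10=1 → Y1=0, Y2=1 — eliminated
  M2 stuck-at-1: M1=0, M2=1 [stuck-at-1], M3=0, M4=1, M5=0, M6=1, M7=0, M8=0, M9=1, M10=1 → Y1=0, Y2=1 — eliminated
Only M4 stuck-at-0 reproduces the observed Y1=0, Y2=0.

M4 stuck-at-0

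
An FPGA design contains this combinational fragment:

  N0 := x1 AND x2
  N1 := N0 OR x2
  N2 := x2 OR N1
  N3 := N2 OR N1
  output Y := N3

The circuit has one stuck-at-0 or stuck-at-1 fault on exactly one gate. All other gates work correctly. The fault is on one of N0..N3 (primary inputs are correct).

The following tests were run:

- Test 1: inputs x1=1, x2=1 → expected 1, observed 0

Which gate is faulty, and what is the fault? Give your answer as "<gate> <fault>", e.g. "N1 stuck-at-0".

N3 stuck-at-0

Fault-free values for test 1 (x1=1, x2=1): N0=1, N1=1, N2=1, N3=1, giving Y=1. Observed 0.
Test 1: faults giving observed 0 are {N3 stuck-at-0}.
Only N3 stuck-at-0 is consistent with every test.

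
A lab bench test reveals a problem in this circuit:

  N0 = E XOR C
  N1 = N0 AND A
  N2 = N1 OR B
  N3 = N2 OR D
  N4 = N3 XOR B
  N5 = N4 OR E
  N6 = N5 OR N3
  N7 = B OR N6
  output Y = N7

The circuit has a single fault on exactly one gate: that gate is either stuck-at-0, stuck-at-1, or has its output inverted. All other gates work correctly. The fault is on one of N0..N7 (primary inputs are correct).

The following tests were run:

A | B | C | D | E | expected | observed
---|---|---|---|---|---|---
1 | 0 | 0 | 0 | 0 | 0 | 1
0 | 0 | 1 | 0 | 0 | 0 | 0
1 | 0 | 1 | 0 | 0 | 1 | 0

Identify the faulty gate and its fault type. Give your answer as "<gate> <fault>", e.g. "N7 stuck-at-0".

Fault-free values for test 1 (A=1, B=0, C=0, D=0, E=0): N0=0, N1=0, N2=0, N3=0, N4=0, N5=0, N6=0, N7=0, giving Y=0. Observed 1.
Test 1: faults giving observed 1 are {N0 stuck-at-1, N0 inverted output, N1 stuck-at-1, N1 inverted output, N2 stuck-at-1, N2 inverted output, N3 stuck-at-1, N3 inverted output, N4 stuck-at-1, N4 inverted output, N5 stuck-at-1, N5 inverted output, N6 stuck-at-1, N6 inverted output, N7 stuck-at-1, N7 inverted output}.
Test 2 (A=0, B=0, C=1, D=0, E=0): fault-free N0=1, N1=0, N2=0, N3=0, N4=0, N5=0, N6=0, N7=0 → 0; observed 0. Eliminates N1 stuck-at-1, N1 inverted output, N2 stuck-at-1, N2 inverted output, N3 stuck-at-1, N3 inverted output, N4 stuck-at-1, N4 inverted output, N5 stuck-at-1, N5 inverted output, N6 stuck-at-1, N6 inverted output, N7 stuck-at-1, N7 inverted output.
Test 3 (A=1, B=0, C=1, D=0, E=0): fault-free N0=1, N1=1, N2=1, N3=1, N4=1, N5=1, N6=1, N7=1 → 1; observed 0. Eliminates N0 stuck-at-1.
Only N0 inverted output is consistent with every test.

N0 inverted output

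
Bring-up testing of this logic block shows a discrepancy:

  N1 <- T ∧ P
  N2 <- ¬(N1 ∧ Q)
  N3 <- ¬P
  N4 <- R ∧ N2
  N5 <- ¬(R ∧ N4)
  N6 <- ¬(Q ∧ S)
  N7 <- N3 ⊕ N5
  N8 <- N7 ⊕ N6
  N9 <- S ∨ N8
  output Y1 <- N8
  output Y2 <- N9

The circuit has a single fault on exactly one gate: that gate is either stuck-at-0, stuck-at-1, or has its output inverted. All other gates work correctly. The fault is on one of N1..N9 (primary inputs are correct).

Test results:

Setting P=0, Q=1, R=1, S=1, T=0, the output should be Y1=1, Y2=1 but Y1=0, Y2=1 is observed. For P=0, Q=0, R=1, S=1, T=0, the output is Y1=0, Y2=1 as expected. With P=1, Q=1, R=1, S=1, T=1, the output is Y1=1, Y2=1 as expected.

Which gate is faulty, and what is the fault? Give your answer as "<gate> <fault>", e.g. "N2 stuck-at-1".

Fault-free values for test 1 (P=0, Q=1, R=1, S=1, T=0): N1=0, N2=1, N3=1, N4=1, N5=0, N6=0, N7=1, N8=1, N9=1, giving Y1=1, Y2=1. Observed Y1=0, Y2=1.
Test 1: faults giving observed Y1=0, Y2=1 are {N1 stuck-at-1, N1 inverted output, N2 stuck-at-0, N2 inverted output, N3 stuck-at-0, N3 inverted output, N4 stuck-at-0, N4 inverted output, N5 stuck-at-1, N5 inverted output, N6 stuck-at-1, N6 inverted output, N7 stuck-at-0, N7 inverted output, N8 stuck-at-0, N8 inverted output}.
Test 2 (P=0, Q=0, R=1, S=1, T=0): fault-free N1=0, N2=1, N3=1, N4=1, N5=0, N6=1, N7=1, N8=0, N9=1 → Y1=0, Y2=1; observed Y1=0, Y2=1. Eliminates N2 stuck-at-0, N2 inverted output, N3 stuck-at-0, N3 inverted output, N4 stuck-at-0, N4 inverted output, N5 stuck-at-1, N5 inverted output, N6 inverted output, N7 stuck-at-0, N7 inverted output, N8 inverted output.
Test 3 (P=1, Q=1, R=1, S=1, T=1): fault-free N1=1, N2=0, N3=0, N4=0, N5=1, N6=0, N7=1, N8=1, N9=1 → Y1=1, Y2=1; observed Y1=1, Y2=1. Eliminates N1 inverted output, N6 stuck-at-1, N8 stuck-at-0.
Only N1 stuck-at-1 is consistent with every test.

N1 stuck-at-1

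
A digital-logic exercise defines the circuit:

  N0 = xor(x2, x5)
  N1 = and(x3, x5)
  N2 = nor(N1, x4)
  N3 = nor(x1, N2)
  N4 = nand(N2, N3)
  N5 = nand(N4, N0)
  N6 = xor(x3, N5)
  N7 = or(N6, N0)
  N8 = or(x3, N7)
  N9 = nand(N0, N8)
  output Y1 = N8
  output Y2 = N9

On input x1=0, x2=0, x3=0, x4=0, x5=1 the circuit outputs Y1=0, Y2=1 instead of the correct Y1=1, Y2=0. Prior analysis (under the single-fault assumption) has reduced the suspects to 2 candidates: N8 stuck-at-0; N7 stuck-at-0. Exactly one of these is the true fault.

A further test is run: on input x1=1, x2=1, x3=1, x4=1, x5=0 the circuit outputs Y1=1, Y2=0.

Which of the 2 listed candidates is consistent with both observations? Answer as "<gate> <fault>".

Evaluate each candidate on input x1=1, x2=1, x3=1, x4=1, x5=0:
  N8 stuck-at-0: N0=1, N1=0, N2=0, N3=0, N4=1, N5=0, N6=1, N7=1, N8=0 [stuck-at-0], N9=1 → Y1=0, Y2=1 — eliminated
  N7 stuck-at-0: N0=1, N1=0, N2=0, N3=0, N4=1, N5=0, N6=1, N7=0 [stuck-at-0], N8=1, N9=0 → Y1=1, Y2=0 — matches
Only N7 stuck-at-0 reproduces the observed Y1=1, Y2=0.

N7 stuck-at-0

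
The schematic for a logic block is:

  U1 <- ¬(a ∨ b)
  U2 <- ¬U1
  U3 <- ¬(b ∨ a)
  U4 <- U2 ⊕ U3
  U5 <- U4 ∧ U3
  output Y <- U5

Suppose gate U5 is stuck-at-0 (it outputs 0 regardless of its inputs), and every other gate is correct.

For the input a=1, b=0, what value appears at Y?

Propagate with U5 forced: U1=0, U2=1, U3=0, U4=1, U5=0 [stuck-at-0].
So Y = 0. (Same as the fault-free value — the fault is masked on this input.)

0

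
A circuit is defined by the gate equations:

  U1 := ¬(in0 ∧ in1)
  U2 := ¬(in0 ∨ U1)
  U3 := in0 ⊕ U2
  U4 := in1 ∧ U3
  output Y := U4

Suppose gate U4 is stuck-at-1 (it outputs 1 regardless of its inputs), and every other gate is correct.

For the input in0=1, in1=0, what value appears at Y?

1

Propagate with U4 forced: U1=1, U2=0, U3=1, U4=1 [stuck-at-1].
So Y = 1. (Without the fault it would be 0.)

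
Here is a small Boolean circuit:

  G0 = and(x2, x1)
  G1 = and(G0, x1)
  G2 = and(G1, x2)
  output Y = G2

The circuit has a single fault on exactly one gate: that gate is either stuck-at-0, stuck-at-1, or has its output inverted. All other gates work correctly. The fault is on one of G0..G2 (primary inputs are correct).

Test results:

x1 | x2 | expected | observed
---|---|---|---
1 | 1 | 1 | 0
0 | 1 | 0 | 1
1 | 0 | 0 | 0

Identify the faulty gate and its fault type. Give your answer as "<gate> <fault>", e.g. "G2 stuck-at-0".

G1 inverted output

Fault-free values for test 1 (x1=1, x2=1): G0=1, G1=1, G2=1, giving Y=1. Observed 0.
Test 1: faults giving observed 0 are {G0 stuck-at-0, G0 inverted output, G1 stuck-at-0, G1 inverted output, G2 stuck-at-0, G2 inverted output}.
Test 2 (x1=0, x2=1): fault-free G0=0, G1=0, G2=0 → 0; observed 1. Eliminates G0 stuck-at-0, G0 inverted output, G1 stuck-at-0, G2 stuck-at-0.
Test 3 (x1=1, x2=0): fault-free G0=0, G1=0, G2=0 → 0; observed 0. Eliminates G2 inverted output.
Only G1 inverted output is consistent with every test.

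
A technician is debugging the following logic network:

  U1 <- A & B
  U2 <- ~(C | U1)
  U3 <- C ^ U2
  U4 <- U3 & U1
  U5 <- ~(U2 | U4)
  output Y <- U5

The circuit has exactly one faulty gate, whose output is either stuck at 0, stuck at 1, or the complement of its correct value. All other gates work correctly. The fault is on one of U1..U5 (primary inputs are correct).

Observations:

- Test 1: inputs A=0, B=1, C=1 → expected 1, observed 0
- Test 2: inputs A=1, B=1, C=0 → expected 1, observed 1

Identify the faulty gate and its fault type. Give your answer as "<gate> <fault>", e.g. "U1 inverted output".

U1 stuck-at-1

Fault-free values for test 1 (A=0, B=1, C=1): U1=0, U2=0, U3=1, U4=0, U5=1, giving Y=1. Observed 0.
Test 1: faults giving observed 0 are {U1 stuck-at-1, U1 inverted output, U2 stuck-at-1, U2 inverted output, U4 stuck-at-1, U4 inverted output, U5 stuck-at-0, U5 inverted output}.
Test 2 (A=1, B=1, C=0): fault-free U1=1, U2=0, U3=0, U4=0, U5=1 → 1; observed 1. Eliminates U1 inverted output, U2 stuck-at-1, U2 inverted output, U4 stuck-at-1, U4 inverted output, U5 stuck-at-0, U5 inverted output.
Only U1 stuck-at-1 is consistent with every test.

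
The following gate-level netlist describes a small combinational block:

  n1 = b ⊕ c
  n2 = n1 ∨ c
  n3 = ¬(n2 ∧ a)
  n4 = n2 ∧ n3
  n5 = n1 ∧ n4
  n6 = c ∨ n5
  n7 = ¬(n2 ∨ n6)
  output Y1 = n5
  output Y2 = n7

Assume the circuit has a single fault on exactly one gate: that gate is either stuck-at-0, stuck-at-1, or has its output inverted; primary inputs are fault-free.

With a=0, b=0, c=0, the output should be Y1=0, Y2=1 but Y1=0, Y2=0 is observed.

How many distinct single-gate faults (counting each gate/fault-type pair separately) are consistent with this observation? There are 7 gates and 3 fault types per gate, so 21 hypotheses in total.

6

Fault-free: n1=0, n2=0, n3=1, n4=0, n5=0, n6=0, n7=1 → Y1=0, Y2=1. Observed Y1=0, Y2=0.
  n1: none of the 3 fault types match ✗
  n2: stuck-at-1, inverted output ✓; others ✗
  n3: none of the 3 fault types match ✗
  n4: none of the 3 fault types match ✗
  n5: none of the 3 fault types match ✗
  n6: stuck-at-1, inverted output ✓; others ✗
  n7: stuck-at-0, inverted output ✓; others ✗
Consistent faults: {n2 stuck-at-1, n2 inverted output, n6 stuck-at-1, n6 inverted output, n7 stuck-at-0, n7 inverted output} — 6 in all.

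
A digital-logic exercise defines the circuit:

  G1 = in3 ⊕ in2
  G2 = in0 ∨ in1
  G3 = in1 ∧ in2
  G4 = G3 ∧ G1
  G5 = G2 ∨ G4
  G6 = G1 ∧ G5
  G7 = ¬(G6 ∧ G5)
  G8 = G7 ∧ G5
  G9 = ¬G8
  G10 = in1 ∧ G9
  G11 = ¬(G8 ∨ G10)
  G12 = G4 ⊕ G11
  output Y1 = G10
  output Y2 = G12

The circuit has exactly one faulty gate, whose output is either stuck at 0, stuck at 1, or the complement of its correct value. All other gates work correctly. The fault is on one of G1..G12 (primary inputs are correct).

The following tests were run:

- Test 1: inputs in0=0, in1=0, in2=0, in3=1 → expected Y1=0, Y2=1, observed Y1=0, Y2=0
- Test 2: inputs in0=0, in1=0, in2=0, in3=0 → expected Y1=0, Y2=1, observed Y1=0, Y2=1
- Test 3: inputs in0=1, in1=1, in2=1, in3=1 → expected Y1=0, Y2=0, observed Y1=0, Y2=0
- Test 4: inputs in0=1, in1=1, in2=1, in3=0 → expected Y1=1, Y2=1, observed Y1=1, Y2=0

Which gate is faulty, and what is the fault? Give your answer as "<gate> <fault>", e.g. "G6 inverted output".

Fault-free values for test 1 (in0=0, in1=0, in2=0, in3=1): G1=1, G2=0, G3=0, G4=0, G5=0, G6=0, G7=1, G8=0, G9=1, G10=0, G11=1, G12=1, giving Y1=0, Y2=1. Observed Y1=0, Y2=0.
Test 1: faults giving observed Y1=0, Y2=0 are {G3 stuck-at-1, G3 inverted output, G4 stuck-at-1, G4 inverted output, G8 stuck-at-1, G8 inverted output, G11 stuck-at-0, G11 inverted output, G12 stuck-at-0, G12 inverted output}.
Test 2 (in0=0, in1=0, in2=0, in3=0): fault-free G1=0, G2=0, G3=0, G4=0, G5=0, G6=0, G7=1, G8=0, G9=1, G10=0, G11=1, G12=1 → Y1=0, Y2=1; observed Y1=0, Y2=1. Eliminates G8 stuck-at-1, G8 inverted output, G11 stuck-at-0, G11 inverted output, G12 stuck-at-0, G12 inverted output.
Test 3 (in0=1, in1=1, in2=1, in3=1): fault-free G1=0, G2=1, G3=1, G4=0, G5=1, G6=0, G7=1, G8=1, G9=0, G10=0, G11=0, G12=0 → Y1=0, Y2=0; observed Y1=0, Y2=0. Eliminates G4 stuck-at-1, G4 inverted output.
Test 4 (in0=1, in1=1, in2=1, in3=0): fault-free G1=1, G2=1, G3=1, G4=1, G5=1, G6=1, G7=0, G8=0, G9=1, G10=1, G11=0, G12=1 → Y1=1, Y2=1; observed Y1=1, Y2=0. Eliminates G3 stuck-at-1.
Only G3 inverted output is consistent with every test.

G3 inverted output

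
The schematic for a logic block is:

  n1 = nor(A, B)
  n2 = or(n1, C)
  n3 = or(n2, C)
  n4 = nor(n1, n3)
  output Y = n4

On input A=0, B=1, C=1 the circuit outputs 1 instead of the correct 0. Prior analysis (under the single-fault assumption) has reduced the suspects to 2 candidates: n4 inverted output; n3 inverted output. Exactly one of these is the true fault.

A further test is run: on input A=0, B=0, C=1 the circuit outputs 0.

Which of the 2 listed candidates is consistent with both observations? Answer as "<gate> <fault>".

n3 inverted output

Evaluate each candidate on input A=0, B=0, C=1:
  n4 inverted output: n1=1, n2=1, n3=1, n4=1 [inverted output] → 1 — eliminated
  n3 inverted output: n1=1, n2=1, n3=0 [inverted output], n4=0 → 0 — matches
Only n3 inverted output reproduces the observed 0.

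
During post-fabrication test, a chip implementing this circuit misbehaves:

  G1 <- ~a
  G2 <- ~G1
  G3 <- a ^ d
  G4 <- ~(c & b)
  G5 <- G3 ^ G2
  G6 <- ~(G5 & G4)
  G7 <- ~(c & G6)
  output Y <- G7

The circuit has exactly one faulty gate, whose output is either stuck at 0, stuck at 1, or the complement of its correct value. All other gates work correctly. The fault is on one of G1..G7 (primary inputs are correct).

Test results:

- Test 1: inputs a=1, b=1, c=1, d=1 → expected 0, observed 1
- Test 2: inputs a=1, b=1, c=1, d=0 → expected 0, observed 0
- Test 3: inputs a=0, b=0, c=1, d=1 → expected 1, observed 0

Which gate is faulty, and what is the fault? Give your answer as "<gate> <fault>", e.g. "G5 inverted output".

G4 inverted output

Fault-free values for test 1 (a=1, b=1, c=1, d=1): G1=0, G2=1, G3=0, G4=0, G5=1, G6=1, G7=0, giving Y=0. Observed 1.
Test 1: faults giving observed 1 are {G4 stuck-at-1, G4 inverted output, G6 stuck-at-0, G6 inverted output, G7 stuck-at-1, G7 inverted output}.
Test 2 (a=1, b=1, c=1, d=0): fault-free G1=0, G2=1, G3=1, G4=0, G5=0, G6=1, G7=0 → 0; observed 0. Eliminates G6 stuck-at-0, G6 inverted output, G7 stuck-at-1, G7 inverted output.
Test 3 (a=0, b=0, c=1, d=1): fault-free G1=1, G2=0, G3=1, G4=1, G5=1, G6=0, G7=1 → 1; observed 0. Eliminates G4 stuck-at-1.
Only G4 inverted output is consistent with every test.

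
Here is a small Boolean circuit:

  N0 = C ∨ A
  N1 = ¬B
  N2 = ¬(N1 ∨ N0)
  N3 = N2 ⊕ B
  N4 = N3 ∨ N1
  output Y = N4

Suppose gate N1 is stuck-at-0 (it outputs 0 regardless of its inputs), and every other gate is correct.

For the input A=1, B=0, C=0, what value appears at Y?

Propagate with N1 forced: N0=1, N1=0 [stuck-at-0], N2=0, N3=0, N4=0.
So Y = 0. (Without the fault it would be 1.)

0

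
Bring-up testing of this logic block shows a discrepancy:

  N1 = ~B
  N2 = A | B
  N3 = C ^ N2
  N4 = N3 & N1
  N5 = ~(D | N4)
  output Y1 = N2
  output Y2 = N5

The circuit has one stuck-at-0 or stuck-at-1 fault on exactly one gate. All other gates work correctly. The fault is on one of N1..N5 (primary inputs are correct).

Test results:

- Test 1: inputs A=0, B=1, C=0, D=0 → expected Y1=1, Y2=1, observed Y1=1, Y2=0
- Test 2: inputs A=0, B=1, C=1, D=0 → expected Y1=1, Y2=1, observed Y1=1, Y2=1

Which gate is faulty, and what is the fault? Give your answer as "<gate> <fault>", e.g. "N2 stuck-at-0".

N1 stuck-at-1

Fault-free values for test 1 (A=0, B=1, C=0, D=0): N1=0, N2=1, N3=1, N4=0, N5=1, giving Y1=1, Y2=1. Observed Y1=1, Y2=0.
Test 1: faults giving observed Y1=1, Y2=0 are {N1 stuck-at-1, N4 stuck-at-1, N5 stuck-at-0}.
Test 2 (A=0, B=1, C=1, D=0): fault-free N1=0, N2=1, N3=0, N4=0, N5=1 → Y1=1, Y2=1; observed Y1=1, Y2=1. Eliminates N4 stuck-at-1, N5 stuck-at-0.
Only N1 stuck-at-1 is consistent with every test.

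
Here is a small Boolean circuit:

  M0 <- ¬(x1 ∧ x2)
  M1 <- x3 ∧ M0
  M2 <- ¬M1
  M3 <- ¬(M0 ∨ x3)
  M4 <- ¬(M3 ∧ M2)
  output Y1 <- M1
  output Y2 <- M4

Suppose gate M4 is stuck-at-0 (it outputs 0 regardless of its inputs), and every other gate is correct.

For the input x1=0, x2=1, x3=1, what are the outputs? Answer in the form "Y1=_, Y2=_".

Propagate with M4 forced: M0=1, M1=1, M2=0, M3=0, M4=0 [stuck-at-0].
So the outputs are Y1=1, Y2=0. (Without the fault they would be Y1=1, Y2=1.)

Y1=1, Y2=0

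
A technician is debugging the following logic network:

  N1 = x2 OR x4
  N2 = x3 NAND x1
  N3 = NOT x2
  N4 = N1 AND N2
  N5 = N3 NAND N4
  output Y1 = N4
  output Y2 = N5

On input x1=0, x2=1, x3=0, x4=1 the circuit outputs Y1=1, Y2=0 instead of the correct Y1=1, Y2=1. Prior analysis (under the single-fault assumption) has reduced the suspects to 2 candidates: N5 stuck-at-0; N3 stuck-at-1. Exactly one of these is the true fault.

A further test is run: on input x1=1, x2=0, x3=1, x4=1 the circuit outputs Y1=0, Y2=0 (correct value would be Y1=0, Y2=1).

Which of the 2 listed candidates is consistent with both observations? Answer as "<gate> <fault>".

Evaluate each candidate on input x1=1, x2=0, x3=1, x4=1:
  N5 stuck-at-0: N1=1, N2=0, N3=1, N4=0, N5=0 [stuck-at-0] → Y1=0, Y2=0 — matches
  N3 stuck-at-1: N1=1, N2=0, N3=1 [stuck-at-1], N4=0, N5=1 → Y1=0, Y2=1 — eliminated
Only N5 stuck-at-0 reproduces the observed Y1=0, Y2=0.

N5 stuck-at-0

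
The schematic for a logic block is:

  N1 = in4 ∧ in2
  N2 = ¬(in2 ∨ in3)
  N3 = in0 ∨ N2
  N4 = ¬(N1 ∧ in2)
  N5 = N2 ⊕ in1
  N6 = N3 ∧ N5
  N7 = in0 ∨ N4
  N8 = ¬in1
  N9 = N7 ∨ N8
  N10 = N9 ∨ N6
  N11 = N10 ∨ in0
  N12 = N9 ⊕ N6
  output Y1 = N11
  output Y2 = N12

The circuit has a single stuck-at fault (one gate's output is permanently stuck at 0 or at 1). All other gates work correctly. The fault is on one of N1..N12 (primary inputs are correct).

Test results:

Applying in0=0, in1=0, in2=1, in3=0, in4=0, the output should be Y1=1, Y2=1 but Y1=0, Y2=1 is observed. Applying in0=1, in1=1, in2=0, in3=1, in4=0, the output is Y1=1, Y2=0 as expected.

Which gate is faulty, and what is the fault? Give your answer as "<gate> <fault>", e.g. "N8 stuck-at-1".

Fault-free values for test 1 (in0=0, in1=0, in2=1, in3=0, in4=0): N1=0, N2=0, N3=0, N4=1, N5=0, N6=0, N7=1, N8=1, N9=1, N10=1, N11=1, N12=1, giving Y1=1, Y2=1. Observed Y1=0, Y2=1.
Test 1: faults giving observed Y1=0, Y2=1 are {N10 stuck-at-0, N11 stuck-at-0}.
Test 2 (in0=1, in1=1, in2=0, in3=1, in4=0): fault-free N1=0, N2=0, N3=1, N4=1, N5=1, N6=1, N7=1, N8=0, N9=1, N10=1, N11=1, N12=0 → Y1=1, Y2=0; observed Y1=1, Y2=0. Eliminates N11 stuck-at-0.
Only N10 stuck-at-0 is consistent with every test.

N10 stuck-at-0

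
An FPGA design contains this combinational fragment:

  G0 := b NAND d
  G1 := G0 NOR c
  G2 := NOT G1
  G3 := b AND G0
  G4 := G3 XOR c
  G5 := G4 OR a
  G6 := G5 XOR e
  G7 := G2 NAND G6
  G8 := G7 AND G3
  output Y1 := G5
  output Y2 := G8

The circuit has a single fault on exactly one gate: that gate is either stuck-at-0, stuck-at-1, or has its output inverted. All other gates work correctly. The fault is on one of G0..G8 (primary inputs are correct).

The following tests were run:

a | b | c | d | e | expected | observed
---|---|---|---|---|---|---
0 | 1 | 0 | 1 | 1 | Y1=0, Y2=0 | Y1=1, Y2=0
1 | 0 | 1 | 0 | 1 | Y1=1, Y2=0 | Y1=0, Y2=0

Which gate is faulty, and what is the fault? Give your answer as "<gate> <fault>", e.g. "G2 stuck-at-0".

Fault-free values for test 1 (a=0, b=1, c=0, d=1, e=1): G0=0, G1=1, G2=0, G3=0, G4=0, G5=0, G6=1, G7=1, G8=0, giving Y1=0, Y2=0. Observed Y1=1, Y2=0.
Test 1: faults giving observed Y1=1, Y2=0 are {G4 stuck-at-1, G4 inverted output, G5 stuck-at-1, G5 inverted output}.
Test 2 (a=1, b=0, c=1, d=0, e=1): fault-free G0=1, G1=0, G2=1, G3=0, G4=1, G5=1, G6=0, G7=1, G8=0 → Y1=1, Y2=0; observed Y1=0, Y2=0. Eliminates G4 stuck-at-1, G4 inverted output, G5 stuck-at-1.
Only G5 inverted output is consistent with every test.

G5 inverted output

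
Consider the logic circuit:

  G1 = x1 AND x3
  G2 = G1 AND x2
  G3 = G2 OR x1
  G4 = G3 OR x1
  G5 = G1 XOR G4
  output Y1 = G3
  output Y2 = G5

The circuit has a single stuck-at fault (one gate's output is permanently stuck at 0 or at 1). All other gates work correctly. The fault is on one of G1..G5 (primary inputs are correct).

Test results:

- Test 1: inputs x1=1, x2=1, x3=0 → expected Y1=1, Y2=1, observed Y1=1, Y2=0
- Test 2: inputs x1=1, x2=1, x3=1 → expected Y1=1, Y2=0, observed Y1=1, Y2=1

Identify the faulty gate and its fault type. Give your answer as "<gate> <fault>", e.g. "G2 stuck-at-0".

Fault-free values for test 1 (x1=1, x2=1, x3=0): G1=0, G2=0, G3=1, G4=1, G5=1, giving Y1=1, Y2=1. Observed Y1=1, Y2=0.
Test 1: faults giving observed Y1=1, Y2=0 are {G1 stuck-at-1, G4 stuck-at-0, G5 stuck-at-0}.
Test 2 (x1=1, x2=1, x3=1): fault-free G1=1, G2=1, G3=1, G4=1, G5=0 → Y1=1, Y2=0; observed Y1=1, Y2=1. Eliminates G1 stuck-at-1, G5 stuck-at-0.
Only G4 stuck-at-0 is consistent with every test.

G4 stuck-at-0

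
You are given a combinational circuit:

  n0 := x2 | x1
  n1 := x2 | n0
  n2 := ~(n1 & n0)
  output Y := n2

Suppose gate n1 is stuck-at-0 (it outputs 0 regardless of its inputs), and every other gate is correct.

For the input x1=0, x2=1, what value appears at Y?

Propagate with n1 forced: n0=1, n1=0 [stuck-at-0], n2=1.
So Y = 1. (Without the fault it would be 0.)

1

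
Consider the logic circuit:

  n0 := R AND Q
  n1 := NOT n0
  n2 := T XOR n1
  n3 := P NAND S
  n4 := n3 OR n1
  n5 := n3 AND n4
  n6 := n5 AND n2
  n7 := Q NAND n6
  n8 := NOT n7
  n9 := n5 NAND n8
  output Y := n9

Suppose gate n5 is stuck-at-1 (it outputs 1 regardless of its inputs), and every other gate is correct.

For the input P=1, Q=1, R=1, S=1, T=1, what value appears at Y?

0

Propagate with n5 forced: n0=1, n1=0, n2=1, n3=0, n4=0, n5=1 [stuck-at-1], n6=1, n7=0, n8=1, n9=0.
So Y = 0. (Without the fault it would be 1.)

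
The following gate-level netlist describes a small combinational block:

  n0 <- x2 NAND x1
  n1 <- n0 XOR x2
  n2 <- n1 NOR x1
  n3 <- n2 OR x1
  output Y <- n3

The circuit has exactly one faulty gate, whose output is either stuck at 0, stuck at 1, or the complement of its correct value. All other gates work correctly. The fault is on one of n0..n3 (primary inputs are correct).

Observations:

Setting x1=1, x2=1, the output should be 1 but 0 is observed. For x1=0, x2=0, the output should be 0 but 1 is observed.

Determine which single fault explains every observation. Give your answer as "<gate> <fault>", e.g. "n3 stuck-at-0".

n3 inverted output

Fault-free values for test 1 (x1=1, x2=1): n0=0, n1=1, n2=0, n3=1, giving Y=1. Observed 0.
Test 1: faults giving observed 0 are {n3 stuck-at-0, n3 inverted output}.
Test 2 (x1=0, x2=0): fault-free n0=1, n1=1, n2=0, n3=0 → 0; observed 1. Eliminates n3 stuck-at-0.
Only n3 inverted output is consistent with every test.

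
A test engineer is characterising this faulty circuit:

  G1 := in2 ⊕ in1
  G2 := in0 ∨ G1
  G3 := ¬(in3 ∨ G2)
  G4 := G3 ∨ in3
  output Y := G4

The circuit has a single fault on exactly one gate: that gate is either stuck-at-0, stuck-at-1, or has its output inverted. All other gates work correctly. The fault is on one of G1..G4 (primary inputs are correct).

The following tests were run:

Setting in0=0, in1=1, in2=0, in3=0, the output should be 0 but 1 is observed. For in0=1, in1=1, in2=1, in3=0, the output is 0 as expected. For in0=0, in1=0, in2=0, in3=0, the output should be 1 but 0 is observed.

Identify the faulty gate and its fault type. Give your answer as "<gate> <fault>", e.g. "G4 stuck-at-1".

G1 inverted output

Fault-free values for test 1 (in0=0, in1=1, in2=0, in3=0): G1=1, G2=1, G3=0, G4=0, giving Y=0. Observed 1.
Test 1: faults giving observed 1 are {G1 stuck-at-0, G1 inverted output, G2 stuck-at-0, G2 inverted output, G3 stuck-at-1, G3 inverted output, G4 stuck-at-1, G4 inverted output}.
Test 2 (in0=1, in1=1, in2=1, in3=0): fault-free G1=0, G2=1, G3=0, G4=0 → 0; observed 0. Eliminates G2 stuck-at-0, G2 inverted output, G3 stuck-at-1, G3 inverted output, G4 stuck-at-1, G4 inverted output.
Test 3 (in0=0, in1=0, in2=0, in3=0): fault-free G1=0, G2=0, G3=1, G4=1 → 1; observed 0. Eliminates G1 stuck-at-0.
Only G1 inverted output is consistent with every test.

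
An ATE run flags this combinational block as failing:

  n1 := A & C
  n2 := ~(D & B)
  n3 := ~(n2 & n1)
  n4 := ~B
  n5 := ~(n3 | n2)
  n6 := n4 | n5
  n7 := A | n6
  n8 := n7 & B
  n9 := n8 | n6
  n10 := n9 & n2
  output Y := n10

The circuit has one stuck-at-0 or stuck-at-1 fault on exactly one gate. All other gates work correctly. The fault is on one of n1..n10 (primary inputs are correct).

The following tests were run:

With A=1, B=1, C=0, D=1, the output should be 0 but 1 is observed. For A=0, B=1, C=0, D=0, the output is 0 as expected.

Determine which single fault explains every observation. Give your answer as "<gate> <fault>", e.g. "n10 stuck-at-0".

Fault-free values for test 1 (A=1, B=1, C=0, D=1): n1=0, n2=0, n3=1, n4=0, n5=0, n6=0, n7=1, n8=1, n9=1, n10=0, giving Y=0. Observed 1.
Test 1: faults giving observed 1 are {n2 stuck-at-1, n10 stuck-at-1}.
Test 2 (A=0, B=1, C=0, D=0): fault-free n1=0, n2=1, n3=1, n4=0, n5=0, n6=0, n7=0, n8=0, n9=0, n10=0 → 0; observed 0. Eliminates n10 stuck-at-1.
Only n2 stuck-at-1 is consistent with every test.

n2 stuck-at-1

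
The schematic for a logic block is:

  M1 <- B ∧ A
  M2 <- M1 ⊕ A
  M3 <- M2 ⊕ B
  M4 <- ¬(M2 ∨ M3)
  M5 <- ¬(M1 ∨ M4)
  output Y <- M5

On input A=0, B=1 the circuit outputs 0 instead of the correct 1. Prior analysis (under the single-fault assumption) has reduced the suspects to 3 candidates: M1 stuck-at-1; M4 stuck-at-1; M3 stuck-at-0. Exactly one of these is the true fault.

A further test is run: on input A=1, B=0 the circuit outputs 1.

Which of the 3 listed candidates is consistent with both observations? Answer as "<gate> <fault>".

M3 stuck-at-0

Evaluate each candidate on input A=1, B=0:
  M1 stuck-at-1: M1=1 [stuck-at-1], M2=0, M3=0, M4=1, M5=0 → 0 — eliminated
  M4 stuck-at-1: M1=0, M2=1, M3=1, M4=1 [stuck-at-1], M5=0 → 0 — eliminated
  M3 stuck-at-0: M1=0, M2=1, M3=0 [stuck-at-0], M4=0, M5=1 → 1 — matches
Only M3 stuck-at-0 reproduces the observed 1.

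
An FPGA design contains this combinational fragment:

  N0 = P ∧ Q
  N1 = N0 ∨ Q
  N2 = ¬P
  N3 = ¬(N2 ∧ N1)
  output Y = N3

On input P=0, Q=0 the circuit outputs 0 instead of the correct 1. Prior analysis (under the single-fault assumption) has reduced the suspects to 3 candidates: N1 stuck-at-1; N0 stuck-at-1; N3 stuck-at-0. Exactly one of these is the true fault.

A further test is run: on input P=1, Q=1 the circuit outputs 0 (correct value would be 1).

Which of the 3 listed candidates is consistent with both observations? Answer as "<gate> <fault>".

N3 stuck-at-0

Evaluate each candidate on input P=1, Q=1:
  N1 stuck-at-1: N0=1, N1=1 [stuck-at-1], N2=0, N3=1 → 1 — eliminated
  N0 stuck-at-1: N0=1 [stuck-at-1], N1=1, N2=0, N3=1 → 1 — eliminated
  N3 stuck-at-0: N0=1, N1=1, N2=0, N3=0 [stuck-at-0] → 0 — matches
Only N3 stuck-at-0 reproduces the observed 0.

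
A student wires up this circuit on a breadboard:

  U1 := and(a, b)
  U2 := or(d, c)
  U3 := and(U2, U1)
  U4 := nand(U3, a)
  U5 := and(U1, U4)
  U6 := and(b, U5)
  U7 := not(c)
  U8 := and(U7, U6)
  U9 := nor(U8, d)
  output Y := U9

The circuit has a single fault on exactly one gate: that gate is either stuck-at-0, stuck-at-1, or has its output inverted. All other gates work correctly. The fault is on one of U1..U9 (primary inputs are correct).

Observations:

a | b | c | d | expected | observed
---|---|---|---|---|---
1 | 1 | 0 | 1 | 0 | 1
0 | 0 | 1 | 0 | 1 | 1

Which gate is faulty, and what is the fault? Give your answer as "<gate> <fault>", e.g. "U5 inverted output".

U9 stuck-at-1

Fault-free values for test 1 (a=1, b=1, c=0, d=1): U1=1, U2=1, U3=1, U4=0, U5=0, U6=0, U7=1, U8=0, U9=0, giving Y=0. Observed 1.
Test 1: faults giving observed 1 are {U9 stuck-at-1, U9 inverted output}.
Test 2 (a=0, b=0, c=1, d=0): fault-free U1=0, U2=1, U3=0, U4=1, U5=0, U6=0, U7=0, U8=0, U9=1 → 1; observed 1. Eliminates U9 inverted output.
Only U9 stuck-at-1 is consistent with every test.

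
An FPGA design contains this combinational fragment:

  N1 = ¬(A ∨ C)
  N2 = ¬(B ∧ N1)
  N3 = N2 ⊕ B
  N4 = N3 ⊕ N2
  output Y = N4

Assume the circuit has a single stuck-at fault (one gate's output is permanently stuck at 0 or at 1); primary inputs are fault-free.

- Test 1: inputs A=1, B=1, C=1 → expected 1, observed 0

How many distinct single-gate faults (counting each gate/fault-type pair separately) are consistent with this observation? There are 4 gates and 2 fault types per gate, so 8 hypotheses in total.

2

Fault-free: N1=0, N2=1, N3=0, N4=1 → 1. Observed 0.
  N1 stuck-at-0: output 1 ✗
  N1 stuck-at-1: output 1 ✗
  N2 stuck-at-0: output 1 ✗
  N2 stuck-at-1: output 1 ✗
  N3 stuck-at-0: output 1 ✗
  N3 stuck-at-1: output 0 ✓
  N4 stuck-at-0: output 0 ✓
  N4 stuck-at-1: output 1 ✗
Consistent faults: {N3 stuck-at-1, N4 stuck-at-0} — 2 in all.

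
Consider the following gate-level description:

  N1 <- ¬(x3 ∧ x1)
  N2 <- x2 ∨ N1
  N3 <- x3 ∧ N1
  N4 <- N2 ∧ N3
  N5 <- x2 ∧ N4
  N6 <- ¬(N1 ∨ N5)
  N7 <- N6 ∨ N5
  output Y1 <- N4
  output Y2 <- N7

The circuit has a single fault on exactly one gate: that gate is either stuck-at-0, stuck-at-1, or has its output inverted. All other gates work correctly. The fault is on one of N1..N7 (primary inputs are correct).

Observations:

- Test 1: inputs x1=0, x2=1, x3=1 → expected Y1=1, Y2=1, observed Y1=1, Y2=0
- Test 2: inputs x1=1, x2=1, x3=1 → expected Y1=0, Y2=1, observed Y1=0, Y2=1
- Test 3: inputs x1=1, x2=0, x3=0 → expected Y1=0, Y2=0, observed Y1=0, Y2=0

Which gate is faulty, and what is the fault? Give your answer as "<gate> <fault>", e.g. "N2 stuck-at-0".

N5 stuck-at-0

Fault-free values for test 1 (x1=0, x2=1, x3=1): N1=1, N2=1, N3=1, N4=1, N5=1, N6=0, N7=1, giving Y1=1, Y2=1. Observed Y1=1, Y2=0.
Test 1: faults giving observed Y1=1, Y2=0 are {N5 stuck-at-0, N5 inverted output, N7 stuck-at-0, N7 inverted output}.
Test 2 (x1=1, x2=1, x3=1): fault-free N1=0, N2=1, N3=0, N4=0, N5=0, N6=1, N7=1 → Y1=0, Y2=1; observed Y1=0, Y2=1. Eliminates N7 stuck-at-0, N7 inverted output.
Test 3 (x1=1, x2=0, x3=0): fault-free N1=1, N2=1, N3=0, N4=0, N5=0, N6=0, N7=0 → Y1=0, Y2=0; observed Y1=0, Y2=0. Eliminates N5 inverted output.
Only N5 stuck-at-0 is consistent with every test.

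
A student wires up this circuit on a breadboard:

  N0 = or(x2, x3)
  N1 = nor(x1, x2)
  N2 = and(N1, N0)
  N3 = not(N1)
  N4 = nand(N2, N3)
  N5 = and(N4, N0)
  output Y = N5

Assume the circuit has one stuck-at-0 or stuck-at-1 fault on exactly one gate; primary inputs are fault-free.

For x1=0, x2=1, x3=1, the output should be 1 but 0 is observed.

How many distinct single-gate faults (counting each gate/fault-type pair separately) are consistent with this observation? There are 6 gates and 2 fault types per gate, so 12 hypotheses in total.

4

Fault-free: N0=1, N1=0, N2=0, N3=1, N4=1, N5=1 → 1. Observed 0.
  N0 stuck-at-0: output 0 ✓
  N0 stuck-at-1: output 1 ✗
  N1 stuck-at-0: output 1 ✗
  N1 stuck-at-1: output 1 ✗
  N2 stuck-at-0: output 1 ✗
  N2 stuck-at-1: output 0 ✓
  N3 stuck-at-0: output 1 ✗
  N3 stuck-at-1: output 1 ✗
  N4 stuck-at-0: output 0 ✓
  N4 stuck-at-1: output 1 ✗
  N5 stuck-at-0: output 0 ✓
  N5 stuck-at-1: output 1 ✗
Consistent faults: {N0 stuck-at-0, N2 stuck-at-1, N4 stuck-at-0, N5 stuck-at-0} — 4 in all.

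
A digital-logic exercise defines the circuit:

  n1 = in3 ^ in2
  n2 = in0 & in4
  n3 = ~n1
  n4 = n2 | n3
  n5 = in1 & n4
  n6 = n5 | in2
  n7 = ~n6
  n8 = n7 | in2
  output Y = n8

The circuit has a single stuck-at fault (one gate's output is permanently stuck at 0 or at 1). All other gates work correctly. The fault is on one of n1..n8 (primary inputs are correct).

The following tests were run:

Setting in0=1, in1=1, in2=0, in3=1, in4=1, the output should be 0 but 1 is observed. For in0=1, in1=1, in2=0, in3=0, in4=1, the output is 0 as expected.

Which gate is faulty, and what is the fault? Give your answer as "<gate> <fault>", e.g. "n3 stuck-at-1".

Fault-free values for test 1 (in0=1, in1=1, in2=0, in3=1, in4=1): n1=1, n2=1, n3=0, n4=1, n5=1, n6=1, n7=0, n8=0, giving Y=0. Observed 1.
Test 1: faults giving observed 1 are {n2 stuck-at-0, n4 stuck-at-0, n5 stuck-at-0, n6 stuck-at-0, n7 stuck-at-1, n8 stuck-at-1}.
Test 2 (in0=1, in1=1, in2=0, in3=0, in4=1): fault-free n1=0, n2=1, n3=1, n4=1, n5=1, n6=1, n7=0, n8=0 → 0; observed 0. Eliminates n4 stuck-at-0, n5 stuck-at-0, n6 stuck-at-0, n7 stuck-at-1, n8 stuck-at-1.
Only n2 stuck-at-0 is consistent with every test.

n2 stuck-at-0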